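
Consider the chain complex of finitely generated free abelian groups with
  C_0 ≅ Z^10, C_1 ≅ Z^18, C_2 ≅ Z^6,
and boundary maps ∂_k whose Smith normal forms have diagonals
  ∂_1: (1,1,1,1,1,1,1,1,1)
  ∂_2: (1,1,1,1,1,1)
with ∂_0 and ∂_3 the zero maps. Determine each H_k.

H_0: b_0 = 10 − 0 − 9 = 1; torsion from ∂_1 factors > 1: none. So H_0 ≅ Z.
H_1: b_1 = 18 − 9 − 6 = 3; torsion from ∂_2 factors > 1: none. So H_1 ≅ Z^3.
H_2: b_2 = 6 − 6 − 0 = 0; torsion from ∂_3 factors > 1: none. So H_2 ≅ 0.

H_0 ≅ Z,  H_1 ≅ Z^3,  H_2 = 0.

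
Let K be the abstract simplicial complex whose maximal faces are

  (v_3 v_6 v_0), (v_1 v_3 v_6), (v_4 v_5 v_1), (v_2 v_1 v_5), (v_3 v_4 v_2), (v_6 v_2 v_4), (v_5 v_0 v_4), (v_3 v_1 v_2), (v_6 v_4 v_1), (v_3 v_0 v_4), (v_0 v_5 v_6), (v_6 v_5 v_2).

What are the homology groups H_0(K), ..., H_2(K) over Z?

Take the total order v_0 < v_1 < v_2 < v_3 < v_4 < v_5 < v_6 on the vertex set. Then K (dimension 2) consists of the simplices:

  0-simplices (7): [v_0], [v_1], [v_2], [v_3], [v_4], [v_5], [v_6]
  1-simplices (18): (18 of them)
  2-simplices (12): (12 of them)

giving chain groups C_0 ≅ Z^7, C_1 ≅ Z^18, C_2 ≅ Z^12.

∂_1: C_1 → C_0 sends each edge [p,q] (with p < q) to q − p.
As a 7×18 matrix over Z this has rank 6, with invariant factors (1,1,1,1,1,1).

Boundary ∂_2: C_2 → C_1 sends each 2-simplex [p,q,r] to [q,r] − [p,r] + [p,q]. For instance
  ∂[v_0,v_4,v_5] = [v_4,v_5] − [v_0,v_5] + [v_0,v_4],
  ∂[v_1,v_2,v_3] = [v_2,v_3] − [v_1,v_3] + [v_1,v_2].
The resulting 18×12 matrix has rank 12, and its Smith normal form has invariant factors (1,1,1,1,1,1,1,1,1,1,1,2).

Computing H_k = (kernel of ∂_k) / (image of ∂_{k+1}):

  H_0: rank C_0 − rank ∂_1 = 7 − 6 = 1, and the invariant factors of ∂_1 are all 1, so H_0 ≅ Z.
  H_1: rank ker ∂_1 − rank ∂_2 = (18 − 6) − 12 = 0, and ∂_2 has invariant factor 2 > 1, so H_1 ≅ Z/2.
  H_2: rank ker ∂_2 − rank ∂_3 = (12 − 12) − 0 = 0, and there is no ∂_3, so H_2 ≅ 0.

As a check, the Euler characteristic is 7 − 18 + 12 = 1, which agrees with 1 − 0 + 0 = 1.
(K is a triangulation of the real projective plane RP^2.)

H_0 = Z,  H_1 = Z/2,  H_2 = 0.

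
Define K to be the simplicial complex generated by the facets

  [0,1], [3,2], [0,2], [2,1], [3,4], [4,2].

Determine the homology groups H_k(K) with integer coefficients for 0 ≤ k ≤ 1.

Fix the vertex order 0 < 1 < 2 < 3 < 4 and write every simplex with vertices in increasing order. Then dim K = 1 and the simplices of K are:

  0-simplices (5): [0], [1], [2], [3], [4]
  1-simplices (6): [0,1], [0,2], [1,2], [2,3], [2,4], [3,4]

so the chain groups are C_0 ≅ Z^5, C_1 ≅ Z^6.

∂_1: C_1 → C_0 is given by ∂[p,q] = [q] − [p]. For instance
  ∂[0,2] = [2] − [0].
As a 5×6 matrix over Z this has rank 4, with invariant factors (1,1,1,1).

From H_k ≅ ker(∂_k) / im(∂_{k+1}) we obtain:

  H_0: rank C_0 − rank ∂_1 = 5 − 4 = 1, and the invariant factors of ∂_1 are all 1, so H_0 ≅ Z.
  H_1: rank ker ∂_1 − rank ∂_2 = (6 − 4) − 0 = 2, and there is no ∂_2, so H_1 ≅ Z^2.

H_0 = Z,  H_1 = Z^2.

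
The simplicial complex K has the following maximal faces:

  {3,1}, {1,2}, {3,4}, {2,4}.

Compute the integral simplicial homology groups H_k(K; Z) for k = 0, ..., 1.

Fix the vertex order 1 < 2 < 3 < 4 and write every simplex with vertices in increasing order. Then dim K = 1 and the simplices of K are:

  0-simplices (4): [1], [2], [3], [4]
  1-simplices (4): [1,2], [1,3], [2,4], [3,4]

giving chain groups C_0 ≅ Z^4, C_1 ≅ Z^4.

The boundary map ∂_1: C_1 → C_0 is given by ∂[p,q] = [q] − [p].
The 4×4 boundary matrix has rank 3 and Smith normal form diag(1,1,1).

From H_k ≅ ker(∂_k) / im(∂_{k+1}) we obtain:

  H_0: rank C_0 − rank ∂_1 = 4 − 3 = 1, and the invariant factors of ∂_1 are all 1, so H_0 ≅ Z.
  H_1: rank ker ∂_1 − rank ∂_2 = (4 − 3) − 0 = 1, and there is no ∂_2, so H_1 ≅ Z.

H_0 ≅ Z,  H_1 ≅ Z.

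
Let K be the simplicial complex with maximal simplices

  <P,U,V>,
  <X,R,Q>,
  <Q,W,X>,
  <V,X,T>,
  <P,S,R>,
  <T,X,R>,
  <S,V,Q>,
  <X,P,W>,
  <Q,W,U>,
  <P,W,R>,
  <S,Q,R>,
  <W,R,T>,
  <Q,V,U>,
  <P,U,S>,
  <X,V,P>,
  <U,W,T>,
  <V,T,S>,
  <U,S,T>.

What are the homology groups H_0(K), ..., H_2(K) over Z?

We work with the vertex ordering P < Q < R < S < T < U < V < W < X. The simplices of K, each written with vertices in increasing order, are:

  0-simplices (9): P, Q, R, S, T, U, V, W, X
  1-simplices (27): PR, PS, PU, PV, PW, PX, QR, QS, QU, QV, QW, QX, RS, RT, RW, RX, ST, SU, SV, TU, TV, TW, TX, UV, UW, VX, WX
  2-simplices (18): PRS, PRW, PSU, PUV, PVX, PWX, QRS, QRX, QSV, QUV, QUW, QWX, RTW, RTX, STU, STV, TUW, TVX

giving chain groups C_0 ≅ Z^9, C_1 ≅ Z^27, C_2 ≅ Z^18.

Boundary ∂_1: C_1 → C_0 is given by ∂[p,q] = [q] − [p]. For instance
  ∂TW = W − T.
The resulting 9×27 matrix has rank 8, and its Smith normal form has invariant factors (1,1,1,1,1,1,1,1).

Boundary ∂_2: C_2 → C_1 acts by ∂[p,q,r] = [q,r] − [p,r] + [p,q]. For instance
  ∂RTX = TX − RX + RT,
  ∂QRS = RS − QS + QR.
This gives a 27×18 integer matrix of rank 18; reducing to Smith normal form yields diagonal entries (1,1,1,1,1,1,1,1,1,1,1,1,1,1,1,1,1,2).

Reading off H_k = ker ∂_k / im ∂_{k+1}:

  H_0: rank C_0 − rank ∂_1 = 9 − 8 = 1, and the invariant factors of ∂_1 are all 1, so H_0 = Z.
  H_1: rank ker ∂_1 − rank ∂_2 = (27 − 8) − 18 = 1, and ∂_2 has invariant factor 2 > 1, so H_1 = Z ⊕ Z/2.
  H_2: rank ker ∂_2 − rank ∂_3 = (18 − 18) − 0 = 0, and there is no ∂_3, so H_2 = 0.

(K is a triangulation of the Klein bottle.)

H_0 ≅ Z,  H_1 ≅ Z ⊕ Z/2,  H_2 = 0.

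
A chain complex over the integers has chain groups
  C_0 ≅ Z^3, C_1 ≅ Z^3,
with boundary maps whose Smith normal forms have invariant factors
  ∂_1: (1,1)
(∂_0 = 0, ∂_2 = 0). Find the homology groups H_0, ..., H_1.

H_0: b_0 = 3 − 0 − 2 = 1; torsion from ∂_1 factors > 1: none. So H_0 ≅ Z.
H_1: b_1 = 3 − 2 − 0 = 1; torsion from ∂_2 factors > 1: none. So H_1 ≅ Z.

H_0 ≅ Z,  H_1 ≅ Z.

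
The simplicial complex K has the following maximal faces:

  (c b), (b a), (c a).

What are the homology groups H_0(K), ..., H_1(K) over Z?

Take the total order a < b < c on the vertex set. Then K (dimension 1) consists of the simplices:

  0-simplices (3): a, b, c
  1-simplices (3): ab, ac, bc

so the chain groups are C_0 ≅ Z^3, C_1 ≅ Z^3.

Boundary ∂_1: C_1 → C_0 maps an edge to its endpoints' difference, ∂[p,q] = q − p.
As a 3×3 matrix over Z this has rank 2, with invariant factors (1,1).

Computing H_k = (kernel of ∂_k) / (image of ∂_{k+1}):

  H_0: rank C_0 − rank ∂_1 = 3 − 2 = 1, and the invariant factors of ∂_1 are all 1, so H_0 ≅ Z.
  H_1: rank ker ∂_1 − rank ∂_2 = (3 − 2) − 0 = 1, and there is no ∂_2, so H_1 ≅ Z.

As a check, the Euler characteristic is 3 − 3 = 0, which agrees with 1 − 1 = 0.
(K is a triangulation of the circle S^1.)

H_0 = Z,  H_1 = Z.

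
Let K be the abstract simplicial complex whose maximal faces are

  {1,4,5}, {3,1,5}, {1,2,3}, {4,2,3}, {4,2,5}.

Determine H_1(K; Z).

H_1 = Z.

We work with the vertex ordering 1 < 2 < 3 < 4 < 5. The simplices of K, each written with vertices in increasing order, are:

  0-simplices (5): [1], [2], [3], [4], [5]
  1-simplices (10): [1,2], [1,3], [1,4], [1,5], [2,3], [2,4], [2,5], [3,4], [3,5], [4,5]
  2-simplices (5): [1,2,3], [1,3,5], [1,4,5], [2,3,4], [2,4,5]

Hence C_0 ≅ Z^5, C_1 ≅ Z^10, C_2 ≅ Z^5.

∂_1: C_1 → C_0 maps an edge to its endpoints' difference, ∂[p,q] = q − p.
The 5×10 boundary matrix has rank 4 and Smith normal form diag(1,1,1,1).

Boundary ∂_2: C_2 → C_1 sends each 2-simplex [p,q,r] to [q,r] − [p,r] + [p,q]. For instance
  ∂[2,4,5] = [4,5] − [2,5] + [2,4],
  ∂[1,3,5] = [3,5] − [1,5] + [1,3].
The resulting 10×5 matrix has rank 5, and its Smith normal form has invariant factors (1,1,1,1,1).

From H_k ≅ ker(∂_k) / im(∂_{k+1}) we obtain:

  H_1: rank ker ∂_1 − rank ∂_2 = (10 − 4) − 5 = 1, and the invariant factors of ∂_2 are all 1, so H_1 = Z.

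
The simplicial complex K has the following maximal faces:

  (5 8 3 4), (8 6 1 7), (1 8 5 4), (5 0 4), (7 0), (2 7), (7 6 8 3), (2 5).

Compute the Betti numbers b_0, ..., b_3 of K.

Take the total order 0 < 1 < 2 < 3 < 4 < 5 < 6 < 7 < 8 on the vertex set. Then K (dimension 3) consists of the simplices:

  0-simplices (9): [0], [1], [2], [3], [4], [5], [6], [7], [8]
  1-simplices (21): [0,4], [0,5], [0,7], [1,4], [1,5], [1,6], [1,7], [1,8], [2,5], [2,7], [3,4], [3,5], [3,6], [3,7], [3,8], [4,5], [4,8], [5,8], [6,7], [6,8], [7,8]
  2-simplices (15): [0,4,5], [1,4,5], [1,4,8], [1,5,8], [1,6,7], [1,6,8], [1,7,8], [3,4,5], [3,4,8], [3,5,8], [3,6,7], [3,6,8], [3,7,8], [4,5,8], [6,7,8]
  3-simplices (4): [1,4,5,8], [1,6,7,8], [3,4,5,8], [3,6,7,8]

so the chain groups are C_0 ≅ Z^9, C_1 ≅ Z^21, C_2 ≅ Z^15, C_3 ≅ Z^4.

∂_1: C_1 → C_0 maps an edge to its endpoints' difference, ∂[p,q] = q − p. For instance
  ∂[1,6] = [6] − [1].
This gives a 9×21 integer matrix of rank 8; reducing to Smith normal form yields diagonal entries (1,1,1,1,1,1,1,1).

Boundary ∂_2: C_2 → C_1 maps a triangle to the signed sum of its edges. For instance
  ∂[3,5,8] = [5,8] − [3,8] + [3,5],
  ∂[3,7,8] = [7,8] − [3,8] + [3,7].
The 21×15 boundary matrix has rank 11 and Smith normal form diag(1,1,1,1,1,1,1,1,1,1,1).

The boundary map ∂_3: C_3 → C_2 sends each 3-simplex σ to the alternating sum Σ_i (−1)^i (σ with its i-th vertex removed). For instance
  ∂[1,4,5,8] = [4,5,8] − [1,5,8] + [1,4,8] − [1,4,5],
  ∂[3,6,7,8] = [6,7,8] − [3,7,8] + [3,6,8] − [3,6,7].
The resulting 15×4 matrix has rank 4, and its Smith normal form has invariant factors (1,1,1,1).

Computing H_k = (kernel of ∂_k) / (image of ∂_{k+1}):

  H_0: rank C_0 − rank ∂_1 = 9 − 8 = 1, and the invariant factors of ∂_1 are all 1, so H_0 = Z.
  H_1: rank ker ∂_1 − rank ∂_2 = (21 − 8) − 11 = 2, and the invariant factors of ∂_2 are all 1, so H_1 = Z^2.
  H_2: rank ker ∂_2 − rank ∂_3 = (15 − 11) − 4 = 0, and the invariant factors of ∂_3 are all 1, so H_2 = 0.
  H_3: rank ker ∂_3 − rank ∂_4 = (4 − 4) − 0 = 0, and there is no ∂_4, so H_3 = 0.

As a check, the Euler characteristic is 9 − 21 + 15 − 4 = -1, which agrees with 1 − 2 + 0 − 0 = -1.

Hence the Betti numbers are b_0 = 1, b_1 = 2, b_2 = 0, b_3 = 0.

b_0 = 1, b_1 = 2, b_2 = 0, b_3 = 0.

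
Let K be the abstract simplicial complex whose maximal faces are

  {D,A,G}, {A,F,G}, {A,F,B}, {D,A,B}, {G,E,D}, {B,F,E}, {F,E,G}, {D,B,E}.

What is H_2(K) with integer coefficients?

We work with the vertex ordering A < B < D < E < F < G. The simplices of K, each written with vertices in increasing order, are:

  0-simplices (6): A, B, D, E, F, G
  1-simplices (12): AB, AD, AF, AG, BD, BE, BF, DE, DG, EF, EG, FG
  2-simplices (8): ABD, ABF, ADG, AFG, BDE, BEF, DEG, EFG

so the chain groups are C_0 ≅ Z^6, C_1 ≅ Z^12, C_2 ≅ Z^8.

The boundary map ∂_1: C_1 → C_0 maps an edge to its endpoints' difference, ∂[p,q] = q − p. For instance
  ∂DG = G − D.
As a 6×12 matrix over Z this has rank 5, with invariant factors (1,1,1,1,1).

The boundary map ∂_2: C_2 → C_1 maps a triangle to the signed sum of its edges. For instance
  ∂BEF = EF − BF + BE,
  ∂EFG = FG − EG + EF.
This gives a 12×8 integer matrix of rank 7; reducing to Smith normal form yields diagonal entries (1,1,1,1,1,1,1).

Now H_k = ker ∂_k / im ∂_{k+1}, so:

  H_2: rank ker ∂_2 − rank ∂_3 = (8 − 7) − 0 = 1, and there is no ∂_3, so H_2 ≅ Z.

(K is a triangulation of the 2-sphere S^2.)

H_2 = Z.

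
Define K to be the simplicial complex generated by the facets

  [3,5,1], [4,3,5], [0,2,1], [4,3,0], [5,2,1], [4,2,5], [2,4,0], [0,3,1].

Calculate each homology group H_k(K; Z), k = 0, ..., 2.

Fix the vertex order 0 < 1 < 2 < 3 < 4 < 5 and write every simplex with vertices in increasing order. Then dim K = 2 and the simplices of K are:

  0-simplices (6): [0], [1], [2], [3], [4], [5]
  1-simplices (12): [0,1], [0,2], [0,3], [0,4], [1,2], [1,3], [1,5], [2,4], [2,5], [3,4], [3,5], [4,5]
  2-simplices (8): [0,1,2], [0,1,3], [0,2,4], [0,3,4], [1,2,5], [1,3,5], [2,4,5], [3,4,5]

so the chain groups are C_0 ≅ Z^6, C_1 ≅ Z^12, C_2 ≅ Z^8.

The boundary map ∂_1: C_1 → C_0 sends each edge [p,q] (with p < q) to q − p.
The 6×12 boundary matrix has rank 5 and Smith normal form diag(1,1,1,1,1).

∂_2: C_2 → C_1 maps a triangle to the signed sum of its edges. For instance
  ∂[3,4,5] = [4,5] − [3,5] + [3,4],
  ∂[1,3,5] = [3,5] − [1,5] + [1,3].
The 12×8 boundary matrix has rank 7 and Smith normal form diag(1,1,1,1,1,1,1).

Reading off H_k = ker ∂_k / im ∂_{k+1}:

  H_0: rank C_0 − rank ∂_1 = 6 − 5 = 1, and the invariant factors of ∂_1 are all 1, so H_0 ≅ Z.
  H_1: rank ker ∂_1 − rank ∂_2 = (12 − 5) − 7 = 0, and the invariant factors of ∂_2 are all 1, so H_1 ≅ 0.
  H_2: rank ker ∂_2 − rank ∂_3 = (8 − 7) − 0 = 1, and there is no ∂_3, so H_2 ≅ Z.

H_0 = Z,  H_1 = 0,  H_2 = Z.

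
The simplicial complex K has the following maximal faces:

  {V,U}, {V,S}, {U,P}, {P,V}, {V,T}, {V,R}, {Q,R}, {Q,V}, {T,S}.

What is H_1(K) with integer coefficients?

Take the total order P < Q < R < S < T < U < V on the vertex set. Then K (dimension 1) consists of the simplices:

  0-simplices (7): P, Q, R, S, T, U, V
  1-simplices (9): PU, PV, QR, QV, RV, ST, SV, TV, UV

Hence C_0 ≅ Z^7, C_1 ≅ Z^9.

The boundary map ∂_1: C_1 → C_0 is given by ∂[p,q] = [q] − [p]. For instance
  ∂SV = V − S.
The 7×9 boundary matrix has rank 6 and Smith normal form diag(1,1,1,1,1,1).

From H_k ≅ ker(∂_k) / im(∂_{k+1}) we obtain:

  H_1: rank ker ∂_1 − rank ∂_2 = (9 − 6) − 0 = 3, and there is no ∂_2, so H_1 ≅ Z^3.

H_1 ≅ Z^3.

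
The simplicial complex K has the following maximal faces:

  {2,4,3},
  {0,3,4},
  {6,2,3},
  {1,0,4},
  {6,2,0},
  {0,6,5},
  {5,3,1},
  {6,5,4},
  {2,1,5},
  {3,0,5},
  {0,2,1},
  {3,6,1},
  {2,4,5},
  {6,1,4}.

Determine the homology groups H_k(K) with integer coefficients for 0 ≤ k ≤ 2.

H_0 ≅ Z,  H_1 ≅ Z^2,  H_2 ≅ Z.

Take the total order 0 < 1 < 2 < 3 < 4 < 5 < 6 on the vertex set. Then K (dimension 2) consists of the simplices:

  0-simplices (7): [0], [1], [2], [3], [4], [5], [6]
  1-simplices (21): [0,1], [0,2], [0,3], [0,4], [0,5], [0,6], [1,2], [1,3], [1,4], [1,5], [1,6], [2,3], [2,4], [2,5], [2,6], [3,4], [3,5], [3,6], [4,5], [4,6], [5,6]
  2-simplices (14): [0,1,2], [0,1,4], [0,2,6], [0,3,4], [0,3,5], [0,5,6], [1,2,5], [1,3,5], [1,3,6], [1,4,6], [2,3,4], [2,3,6], [2,4,5], [4,5,6]

so the chain groups are C_0 ≅ Z^7, C_1 ≅ Z^21, C_2 ≅ Z^14.

The boundary map ∂_1: C_1 → C_0 sends each edge [p,q] (with p < q) to q − p.
The 7×21 boundary matrix has rank 6 and Smith normal form diag(1,1,1,1,1,1).

The boundary map ∂_2: C_2 → C_1 acts by ∂[p,q,r] = [q,r] − [p,r] + [p,q]. For instance
  ∂[2,4,5] = [4,5] − [2,5] + [2,4],
  ∂[0,3,4] = [3,4] − [0,4] + [0,3].
This gives a 21×14 integer matrix of rank 13; reducing to Smith normal form yields diagonal entries (1,1,1,1,1,1,1,1,1,1,1,1,1).

Computing H_k = (kernel of ∂_k) / (image of ∂_{k+1}):

  H_0: rank C_0 − rank ∂_1 = 7 − 6 = 1, and the invariant factors of ∂_1 are all 1, so H_0 ≅ Z.
  H_1: rank ker ∂_1 − rank ∂_2 = (21 − 6) − 13 = 2, and the invariant factors of ∂_2 are all 1, so H_1 ≅ Z^2.
  H_2: rank ker ∂_2 − rank ∂_3 = (14 − 13) − 0 = 1, and there is no ∂_3, so H_2 ≅ Z.

(K is a triangulation of the torus T^2.)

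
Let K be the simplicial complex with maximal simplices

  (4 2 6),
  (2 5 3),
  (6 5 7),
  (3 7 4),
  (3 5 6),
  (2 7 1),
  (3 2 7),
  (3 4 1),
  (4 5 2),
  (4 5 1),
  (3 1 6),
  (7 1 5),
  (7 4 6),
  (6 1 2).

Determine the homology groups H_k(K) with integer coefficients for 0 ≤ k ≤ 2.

H_0 = Z,  H_1 = Z^2,  H_2 = Z.

Order the vertices as 1 < 2 < 3 < 4 < 5 < 6 < 7. Listing each simplex with vertices in this order, K has dimension 2 with simplices:

  0-simplices (7): [1], [2], [3], [4], [5], [6], [7]
  1-simplices (21): [1,2], [1,3], [1,4], [1,5], [1,6], [1,7], [2,3], [2,4], [2,5], [2,6], [2,7], [3,4], [3,5], [3,6], [3,7], [4,5], [4,6], [4,7], [5,6], [5,7], [6,7]
  2-simplices (14): [1,2,6], [1,2,7], [1,3,4], [1,3,6], [1,4,5], [1,5,7], [2,3,5], [2,3,7], [2,4,5], [2,4,6], [3,4,7], [3,5,6], [4,6,7], [5,6,7]

Hence C_0 ≅ Z^7, C_1 ≅ Z^21, C_2 ≅ Z^14.

Boundary ∂_1: C_1 → C_0 maps an edge to its endpoints' difference, ∂[p,q] = q − p.
The 7×21 boundary matrix has rank 6 and Smith normal form diag(1,1,1,1,1,1).

The boundary map ∂_2: C_2 → C_1 acts by ∂[p,q,r] = [q,r] − [p,r] + [p,q]. For instance
  ∂[1,3,6] = [3,6] − [1,6] + [1,3],
  ∂[4,6,7] = [6,7] − [4,7] + [4,6].
The resulting 21×14 matrix has rank 13, and its Smith normal form has invariant factors (1,1,1,1,1,1,1,1,1,1,1,1,1).

Now H_k = ker ∂_k / im ∂_{k+1}, so:

  H_0: rank C_0 − rank ∂_1 = 7 − 6 = 1, and the invariant factors of ∂_1 are all 1, so H_0 = Z.
  H_1: rank ker ∂_1 − rank ∂_2 = (21 − 6) − 13 = 2, and the invariant factors of ∂_2 are all 1, so H_1 = Z^2.
  H_2: rank ker ∂_2 − rank ∂_3 = (14 − 13) − 0 = 1, and there is no ∂_3, so H_2 = Z.

(K is a triangulation of the torus T^2.)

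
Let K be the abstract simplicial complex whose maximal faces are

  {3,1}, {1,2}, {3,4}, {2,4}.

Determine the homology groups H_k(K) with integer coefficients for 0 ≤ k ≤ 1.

Order the vertices as 1 < 2 < 3 < 4. Listing each simplex with vertices in this order, K has dimension 1 with simplices:

  0-simplices (4): [1], [2], [3], [4]
  1-simplices (4): [1,2], [1,3], [2,4], [3,4]

giving chain groups C_0 ≅ Z^4, C_1 ≅ Z^4.

Boundary ∂_1: C_1 → C_0 maps an edge to its endpoints' difference, ∂[p,q] = q − p. For instance
  ∂[2,4] = [4] − [2].
The resulting 4×4 matrix has rank 3, and its Smith normal form has invariant factors (1,1,1).

Reading off H_k = ker ∂_k / im ∂_{k+1}:

  H_0: rank C_0 − rank ∂_1 = 4 − 3 = 1, and the invariant factors of ∂_1 are all 1, so H_0 = Z.
  H_1: rank ker ∂_1 − rank ∂_2 = (4 − 3) − 0 = 1, and there is no ∂_2, so H_1 = Z.

H_0 ≅ Z,  H_1 ≅ Z.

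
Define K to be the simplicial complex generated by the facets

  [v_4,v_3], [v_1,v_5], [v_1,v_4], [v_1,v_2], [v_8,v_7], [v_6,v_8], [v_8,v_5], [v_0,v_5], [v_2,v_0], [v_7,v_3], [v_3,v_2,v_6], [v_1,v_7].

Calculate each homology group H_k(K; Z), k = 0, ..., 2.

H_0 = Z,  H_1 = Z^5,  H_2 = 0.

Fix the vertex order v_0 < v_1 < v_2 < v_3 < v_4 < v_5 < v_6 < v_7 < v_8 and write every simplex with vertices in increasing order. Then dim K = 2 and the simplices of K are:

  0-simplices (9): [v_0], [v_1], [v_2], [v_3], [v_4], [v_5], [v_6], [v_7], [v_8]
  1-simplices (14): [v_0,v_2], [v_0,v_5], [v_1,v_2], [v_1,v_4], [v_1,v_5], [v_1,v_7], [v_2,v_3], [v_2,v_6], [v_3,v_4], [v_3,v_6], [v_3,v_7], [v_5,v_8], [v_6,v_8], [v_7,v_8]
  2-simplices (1): [v_2,v_3,v_6]

giving chain groups C_0 ≅ Z^9, C_1 ≅ Z^14, C_2 ≅ Z^1.

∂_1: C_1 → C_0 sends each edge [p,q] (with p < q) to q − p.
The resulting 9×14 matrix has rank 8, and its Smith normal form has invariant factors (1,1,1,1,1,1,1,1).

∂_2: C_2 → C_1 acts by ∂[p,q,r] = [q,r] − [p,r] + [p,q]. For instance
  ∂[v_2,v_3,v_6] = [v_3,v_6] − [v_2,v_6] + [v_2,v_3].
This gives a 14×1 integer matrix of rank 1; reducing to Smith normal form yields diagonal entries (1).

From H_k ≅ ker(∂_k) / im(∂_{k+1}) we obtain:

  H_0: rank C_0 − rank ∂_1 = 9 − 8 = 1, and the invariant factors of ∂_1 are all 1, so H_0 = Z.
  H_1: rank ker ∂_1 − rank ∂_2 = (14 − 8) − 1 = 5, and the invariant factors of ∂_2 are all 1, so H_1 = Z^5.
  H_2: rank ker ∂_2 − rank ∂_3 = (1 − 1) − 0 = 0, and there is no ∂_3, so H_2 = 0.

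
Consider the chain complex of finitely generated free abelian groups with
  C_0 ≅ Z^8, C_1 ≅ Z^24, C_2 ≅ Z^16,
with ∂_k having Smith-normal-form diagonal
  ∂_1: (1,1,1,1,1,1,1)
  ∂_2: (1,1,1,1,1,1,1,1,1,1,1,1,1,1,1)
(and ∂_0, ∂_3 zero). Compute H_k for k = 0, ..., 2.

H_0 ≅ Z,  H_1 ≅ Z^2,  H_2 ≅ Z.

H_0: b_0 = 8 − 0 − 7 = 1; torsion from ∂_1 factors > 1: none. So H_0 ≅ Z.
H_1: b_1 = 24 − 7 − 15 = 2; torsion from ∂_2 factors > 1: none. So H_1 ≅ Z^2.
H_2: b_2 = 16 − 15 − 0 = 1; torsion from ∂_3 factors > 1: none. So H_2 ≅ Z.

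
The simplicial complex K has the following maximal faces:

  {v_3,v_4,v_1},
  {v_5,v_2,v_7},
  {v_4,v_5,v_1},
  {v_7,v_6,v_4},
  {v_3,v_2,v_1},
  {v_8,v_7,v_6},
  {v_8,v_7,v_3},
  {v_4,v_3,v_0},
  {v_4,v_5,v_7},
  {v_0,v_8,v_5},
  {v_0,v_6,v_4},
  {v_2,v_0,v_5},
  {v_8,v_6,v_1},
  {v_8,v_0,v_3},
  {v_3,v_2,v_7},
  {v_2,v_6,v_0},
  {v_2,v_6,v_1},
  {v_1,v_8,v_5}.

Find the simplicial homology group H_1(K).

Take the total order v_0 < v_1 < v_2 < v_3 < v_4 < v_5 < v_6 < v_7 < v_8 on the vertex set. Then K (dimension 2) consists of the simplices:

  0-simplices (9): [v_0], [v_1], [v_2], [v_3], [v_4], [v_5], [v_6], [v_7], [v_8]
  1-simplices (27): (27 of them)
  2-simplices (18): (18 of them)

Hence C_0 ≅ Z^9, C_1 ≅ Z^27, C_2 ≅ Z^18.

Boundary ∂_1: C_1 → C_0 maps an edge to its endpoints' difference, ∂[p,q] = q − p. For instance
  ∂[v_3,v_8] = [v_8] − [v_3].
The 9×27 boundary matrix has rank 8 and Smith normal form diag(1,1,1,1,1,1,1,1).

Boundary ∂_2: C_2 → C_1 acts by ∂[p,q,r] = [q,r] − [p,r] + [p,q]. For instance
  ∂[v_1,v_2,v_3] = [v_2,v_3] − [v_1,v_3] + [v_1,v_2],
  ∂[v_1,v_4,v_5] = [v_4,v_5] − [v_1,v_5] + [v_1,v_4].
This gives a 27×18 integer matrix of rank 17; reducing to Smith normal form yields diagonal entries (1,1,1,1,1,1,1,1,1,1,1,1,1,1,1,1,1).

Computing H_k = (kernel of ∂_k) / (image of ∂_{k+1}):

  H_1: rank ker ∂_1 − rank ∂_2 = (27 − 8) − 17 = 2, and the invariant factors of ∂_2 are all 1, so H_1 = Z^2.

(K is a triangulation of the torus T^2.)

H_1 = Z^2.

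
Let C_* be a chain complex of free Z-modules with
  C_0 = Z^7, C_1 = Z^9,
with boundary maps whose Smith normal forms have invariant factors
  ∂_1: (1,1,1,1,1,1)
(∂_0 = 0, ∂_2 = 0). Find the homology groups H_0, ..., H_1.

H_0 = Z,  H_1 = Z^3.

H_0: b_0 = 7 − 0 − 6 = 1; torsion from ∂_1 factors > 1: none. So H_0 = Z.
H_1: b_1 = 9 − 6 − 0 = 3; torsion from ∂_2 factors > 1: none. So H_1 = Z^3.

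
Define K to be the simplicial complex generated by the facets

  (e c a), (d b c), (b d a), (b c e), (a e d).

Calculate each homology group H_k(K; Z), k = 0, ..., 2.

H_0 ≅ Z,  H_1 ≅ Z,  H_2 = 0.

Order the vertices as a < b < c < d < e. Listing each simplex with vertices in this order, K has dimension 2 with simplices:

  0-simplices (5): a, b, c, d, e
  1-simplices (10): ab, ac, ad, ae, bc, bd, be, cd, ce, de
  2-simplices (5): abd, ace, ade, bcd, bce

Hence C_0 ≅ Z^5, C_1 ≅ Z^10, C_2 ≅ Z^5.

The boundary map ∂_1: C_1 → C_0 is given by ∂[p,q] = [q] − [p]. For instance
  ∂ab = b − a.
The 5×10 boundary matrix has rank 4 and Smith normal form diag(1,1,1,1).

∂_2: C_2 → C_1 maps a triangle to the signed sum of its edges. For instance
  ∂ade = de − ae + ad,
  ∂ace = ce − ae + ac.
The resulting 10×5 matrix has rank 5, and its Smith normal form has invariant factors (1,1,1,1,1).

From H_k ≅ ker(∂_k) / im(∂_{k+1}) we obtain:

  H_0: rank C_0 − rank ∂_1 = 5 − 4 = 1, and the invariant factors of ∂_1 are all 1, so H_0 = Z.
  H_1: rank ker ∂_1 − rank ∂_2 = (10 − 4) − 5 = 1, and the invariant factors of ∂_2 are all 1, so H_1 = Z.
  H_2: rank ker ∂_2 − rank ∂_3 = (5 − 5) − 0 = 0, and there is no ∂_3, so H_2 = 0.

(K is a triangulation of the Möbius band.)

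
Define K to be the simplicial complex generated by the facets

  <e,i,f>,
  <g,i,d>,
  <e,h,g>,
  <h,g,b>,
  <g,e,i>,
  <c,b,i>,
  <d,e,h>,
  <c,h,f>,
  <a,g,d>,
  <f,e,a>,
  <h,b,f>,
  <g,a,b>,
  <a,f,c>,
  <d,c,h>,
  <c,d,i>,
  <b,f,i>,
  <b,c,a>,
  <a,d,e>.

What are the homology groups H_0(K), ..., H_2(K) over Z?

H_0 = Z,  H_1 = Z ⊕ Z/2,  H_2 = 0.

Take the total order a < b < c < d < e < f < g < h < i on the vertex set. Then K (dimension 2) consists of the simplices:

  0-simplices (9): a, b, c, d, e, f, g, h, i
  1-simplices (27): ab, ac, ad, ae, af, ag, bc, bf, bg, bh, bi, cd, cf, ch, ci, de, dg, dh, di, ef, eg, eh, ei, fh, fi, gh, gi
  2-simplices (18): abc, abg, acf, ade, adg, aef, bci, bfh, bfi, bgh, cdh, cdi, cfh, deh, dgi, efi, egh, egi

Hence C_0 ≅ Z^9, C_1 ≅ Z^27, C_2 ≅ Z^18.

The boundary map ∂_1: C_1 → C_0 sends each edge [p,q] (with p < q) to q − p.
The resulting 9×27 matrix has rank 8, and its Smith normal form has invariant factors (1,1,1,1,1,1,1,1).

Boundary ∂_2: C_2 → C_1 sends each 2-simplex [p,q,r] to [q,r] − [p,r] + [p,q]. For instance
  ∂bgh = gh − bh + bg,
  ∂adg = dg − ag + ad.
The resulting 27×18 matrix has rank 18, and its Smith normal form has invariant factors (1,1,1,1,1,1,1,1,1,1,1,1,1,1,1,1,1,2).

Computing H_k = (kernel of ∂_k) / (image of ∂_{k+1}):

  H_0: rank C_0 − rank ∂_1 = 9 − 8 = 1, and the invariant factors of ∂_1 are all 1, so H_0 ≅ Z.
  H_1: rank ker ∂_1 − rank ∂_2 = (27 − 8) − 18 = 1, and ∂_2 has invariant factor 2 > 1, so H_1 ≅ Z ⊕ Z/2.
  H_2: rank ker ∂_2 − rank ∂_3 = (18 − 18) − 0 = 0, and there is no ∂_3, so H_2 ≅ 0.

(K is a triangulation of the Klein bottle.)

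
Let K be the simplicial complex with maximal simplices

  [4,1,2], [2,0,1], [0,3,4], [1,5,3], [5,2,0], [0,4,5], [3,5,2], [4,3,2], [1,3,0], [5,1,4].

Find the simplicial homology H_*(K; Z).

H_0 = Z,  H_1 = Z_2,  H_2 = 0.

Fix the vertex order 0 < 1 < 2 < 3 < 4 < 5 and write every simplex with vertices in increasing order. Then dim K = 2 and the simplices of K are:

  0-simplices (6): [0], [1], [2], [3], [4], [5]
  1-simplices (15): [0,1], [0,2], [0,3], [0,4], [0,5], [1,2], [1,3], [1,4], [1,5], [2,3], [2,4], [2,5], [3,4], [3,5], [4,5]
  2-simplices (10): [0,1,2], [0,1,3], [0,2,5], [0,3,4], [0,4,5], [1,2,4], [1,3,5], [1,4,5], [2,3,4], [2,3,5]

giving chain groups C_0 ≅ Z^6, C_1 ≅ Z^15, C_2 ≅ Z^10.

∂_1: C_1 → C_0 maps an edge to its endpoints' difference, ∂[p,q] = q − p. For instance
  ∂[1,5] = [5] − [1].
The resulting 6×15 matrix has rank 5, and its Smith normal form has invariant factors (1,1,1,1,1).

The boundary map ∂_2: C_2 → C_1 acts by ∂[p,q,r] = [q,r] − [p,r] + [p,q]. For instance
  ∂[1,2,4] = [2,4] − [1,4] + [1,2],
  ∂[1,3,5] = [3,5] − [1,5] + [1,3].
The resulting 15×10 matrix has rank 10, and its Smith normal form has invariant factors (1,1,1,1,1,1,1,1,1,2).

Now H_k = ker ∂_k / im ∂_{k+1}, so:

  H_0: rank C_0 − rank ∂_1 = 6 − 5 = 1, and the invariant factors of ∂_1 are all 1, so H_0 ≅ Z.
  H_1: rank ker ∂_1 − rank ∂_2 = (15 − 5) − 10 = 0, and ∂_2 has invariant factor 2 > 1, so H_1 ≅ Z_2.
  H_2: rank ker ∂_2 − rank ∂_3 = (10 − 10) − 0 = 0, and there is no ∂_3, so H_2 ≅ 0.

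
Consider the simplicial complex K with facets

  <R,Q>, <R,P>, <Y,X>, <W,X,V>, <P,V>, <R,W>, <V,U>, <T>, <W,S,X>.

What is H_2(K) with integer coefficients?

H_2 ≅ 0.

Take the total order P < Q < R < S < T < U < V < W < X < Y on the vertex set. Then K (dimension 2) consists of the simplices:

  0-simplices (10): P, Q, R, S, T, U, V, W, X, Y
  1-simplices (11): PR, PV, QR, RW, SW, SX, UV, VW, VX, WX, XY
  2-simplices (2): SWX, VWX

so the chain groups are C_0 ≅ Z^10, C_1 ≅ Z^11, C_2 ≅ Z^2.

∂_1: C_1 → C_0 maps an edge to its endpoints' difference, ∂[p,q] = q − p.
The resulting 10×11 matrix has rank 8, and its Smith normal form has invariant factors (1,1,1,1,1,1,1,1).

∂_2: C_2 → C_1 acts by ∂[p,q,r] = [q,r] − [p,r] + [p,q]. For instance
  ∂SWX = WX − SX + SW,
  ∂VWX = WX − VX + VW.
As a 11×2 matrix over Z this has rank 2, with invariant factors (1,1).

From H_k ≅ ker(∂_k) / im(∂_{k+1}) we obtain:

  H_2: rank ker ∂_2 − rank ∂_3 = (2 − 2) − 0 = 0, and there is no ∂_3, so H_2 = 0.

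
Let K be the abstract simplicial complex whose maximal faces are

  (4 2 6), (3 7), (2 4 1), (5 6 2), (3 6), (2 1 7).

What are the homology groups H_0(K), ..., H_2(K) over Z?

H_0 = Z,  H_1 = Z,  H_2 = 0.

Fix the vertex order 1 < 2 < 3 < 4 < 5 < 6 < 7 and write every simplex with vertices in increasing order. Then dim K = 2 and the simplices of K are:

  0-simplices (7): [1], [2], [3], [4], [5], [6], [7]
  1-simplices (11): [1,2], [1,4], [1,7], [2,4], [2,5], [2,6], [2,7], [3,6], [3,7], [4,6], [5,6]
  2-simplices (4): [1,2,4], [1,2,7], [2,4,6], [2,5,6]

giving chain groups C_0 ≅ Z^7, C_1 ≅ Z^11, C_2 ≅ Z^4.

∂_1: C_1 → C_0 maps an edge to its endpoints' difference, ∂[p,q] = q − p. For instance
  ∂[2,4] = [4] − [2].
The resulting 7×11 matrix has rank 6, and its Smith normal form has invariant factors (1,1,1,1,1,1).

Boundary ∂_2: C_2 → C_1 acts by ∂[p,q,r] = [q,r] − [p,r] + [p,q]. For instance
  ∂[1,2,7] = [2,7] − [1,7] + [1,2],
  ∂[2,4,6] = [4,6] − [2,6] + [2,4].
The 11×4 boundary matrix has rank 4 and Smith normal form diag(1,1,1,1).

Now H_k = ker ∂_k / im ∂_{k+1}, so:

  H_0: rank C_0 − rank ∂_1 = 7 − 6 = 1, and the invariant factors of ∂_1 are all 1, so H_0 ≅ Z.
  H_1: rank ker ∂_1 − rank ∂_2 = (11 − 6) − 4 = 1, and the invariant factors of ∂_2 are all 1, so H_1 ≅ Z.
  H_2: rank ker ∂_2 − rank ∂_3 = (4 − 4) − 0 = 0, and there is no ∂_3, so H_2 ≅ 0.

As a check, the Euler characteristic is 7 − 11 + 4 = 0, which agrees with 1 − 1 + 0 = 0.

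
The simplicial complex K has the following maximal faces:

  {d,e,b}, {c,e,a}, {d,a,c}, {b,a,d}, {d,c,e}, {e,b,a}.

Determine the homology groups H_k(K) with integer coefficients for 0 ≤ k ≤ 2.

Order the vertices as a < b < c < d < e. Listing each simplex with vertices in this order, K has dimension 2 with simplices:

  0-simplices (5): a, b, c, d, e
  1-simplices (9): ab, ac, ad, ae, bd, be, cd, ce, de
  2-simplices (6): abd, abe, acd, ace, bde, cde

so the chain groups are C_0 ≅ Z^5, C_1 ≅ Z^9, C_2 ≅ Z^6.

∂_1: C_1 → C_0 is given by ∂[p,q] = [q] − [p]. For instance
  ∂cd = d − c.
The 5×9 boundary matrix has rank 4 and Smith normal form diag(1,1,1,1).

The boundary map ∂_2: C_2 → C_1 sends each 2-simplex [p,q,r] to [q,r] − [p,r] + [p,q]. For instance
  ∂cde = de − ce + cd,
  ∂acd = cd − ad + ac.
As a 9×6 matrix over Z this has rank 5, with invariant factors (1,1,1,1,1).

Now H_k = ker ∂_k / im ∂_{k+1}, so:

  H_0: rank C_0 − rank ∂_1 = 5 − 4 = 1, and the invariant factors of ∂_1 are all 1, so H_0 ≅ Z.
  H_1: rank ker ∂_1 − rank ∂_2 = (9 − 4) − 5 = 0, and the invariant factors of ∂_2 are all 1, so H_1 ≅ 0.
  H_2: rank ker ∂_2 − rank ∂_3 = (6 − 5) − 0 = 1, and there is no ∂_3, so H_2 ≅ Z.

As a check, the Euler characteristic is 5 − 9 + 6 = 2, which agrees with 1 − 0 + 1 = 2.

H_0 = Z,  H_1 = 0,  H_2 = Z.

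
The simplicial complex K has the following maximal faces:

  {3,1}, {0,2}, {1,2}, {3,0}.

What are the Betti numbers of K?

b_0 = 1, b_1 = 1.

Order the vertices as 0 < 1 < 2 < 3. Listing each simplex with vertices in this order, K has dimension 1 with simplices:

  0-simplices (4): [0], [1], [2], [3]
  1-simplices (4): [0,2], [0,3], [1,2], [1,3]

Hence C_0 ≅ Z^4, C_1 ≅ Z^4.

∂_1: C_1 → C_0 sends each edge [p,q] (with p < q) to q − p. For instance
  ∂[0,2] = [2] − [0].
This gives a 4×4 integer matrix of rank 3; reducing to Smith normal form yields diagonal entries (1,1,1).

From H_k ≅ ker(∂_k) / im(∂_{k+1}) we obtain:

  H_0: rank C_0 − rank ∂_1 = 4 − 3 = 1, and the invariant factors of ∂_1 are all 1, so H_0 = Z.
  H_1: rank ker ∂_1 − rank ∂_2 = (4 − 3) − 0 = 1, and there is no ∂_2, so H_1 = Z.

Hence the Betti numbers are b_0 = 1, b_1 = 1.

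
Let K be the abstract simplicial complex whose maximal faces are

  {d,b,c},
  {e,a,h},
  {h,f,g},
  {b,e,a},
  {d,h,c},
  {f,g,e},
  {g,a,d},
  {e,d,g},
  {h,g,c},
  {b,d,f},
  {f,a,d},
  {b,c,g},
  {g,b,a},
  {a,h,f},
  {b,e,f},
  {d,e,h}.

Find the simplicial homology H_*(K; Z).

H_0 = Z,  H_1 = Z^2,  H_2 = Z.

Fix the vertex order a < b < c < d < e < f < g < h and write every simplex with vertices in increasing order. Then dim K = 2 and the simplices of K are:

  0-simplices (8): a, b, c, d, e, f, g, h
  1-simplices (24): ab, ad, ae, af, ag, ah, bc, bd, be, bf, bg, cd, cg, ch, de, df, dg, dh, ef, eg, eh, fg, fh, gh
  2-simplices (16): abe, abg, adf, adg, aeh, afh, bcd, bcg, bdf, bef, cdh, cgh, deg, deh, efg, fgh

Hence C_0 ≅ Z^8, C_1 ≅ Z^24, C_2 ≅ Z^16.

∂_1: C_1 → C_0 maps an edge to its endpoints' difference, ∂[p,q] = q − p.
This gives a 8×24 integer matrix of rank 7; reducing to Smith normal form yields diagonal entries (1,1,1,1,1,1,1).

The boundary map ∂_2: C_2 → C_1 acts by ∂[p,q,r] = [q,r] − [p,r] + [p,q]. For instance
  ∂afh = fh − ah + af,
  ∂abe = be − ae + ab.
The 24×16 boundary matrix has rank 15 and Smith normal form diag(1,1,1,1,1,1,1,1,1,1,1,1,1,1,1).

Computing H_k = (kernel of ∂_k) / (image of ∂_{k+1}):

  H_0: rank C_0 − rank ∂_1 = 8 − 7 = 1, and the invariant factors of ∂_1 are all 1, so H_0 = Z.
  H_1: rank ker ∂_1 − rank ∂_2 = (24 − 7) − 15 = 2, and the invariant factors of ∂_2 are all 1, so H_1 = Z^2.
  H_2: rank ker ∂_2 − rank ∂_3 = (16 − 15) − 0 = 1, and there is no ∂_3, so H_2 = Z.

As a check, the Euler characteristic is 8 − 24 + 16 = 0, which agrees with 1 − 2 + 1 = 0.
(K is a triangulation of the torus T^2.)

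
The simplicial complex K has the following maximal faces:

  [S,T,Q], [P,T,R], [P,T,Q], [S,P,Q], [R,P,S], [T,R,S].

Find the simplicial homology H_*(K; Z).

H_0 = Z,  H_1 = 0,  H_2 = Z.

Fix the vertex order P < Q < R < S < T and write every simplex with vertices in increasing order. Then dim K = 2 and the simplices of K are:

  0-simplices (5): P, Q, R, S, T
  1-simplices (9): PQ, PR, PS, PT, QS, QT, RS, RT, ST
  2-simplices (6): PQS, PQT, PRS, PRT, QST, RST

so the chain groups are C_0 ≅ Z^5, C_1 ≅ Z^9, C_2 ≅ Z^6.

Boundary ∂_1: C_1 → C_0 maps an edge to its endpoints' difference, ∂[p,q] = q − p. For instance
  ∂ST = T − S.
The resulting 5×9 matrix has rank 4, and its Smith normal form has invariant factors (1,1,1,1).

∂_2: C_2 → C_1 maps a triangle to the signed sum of its edges. For instance
  ∂PRT = RT − PT + PR,
  ∂PRS = RS − PS + PR.
The 9×6 boundary matrix has rank 5 and Smith normal form diag(1,1,1,1,1).

Computing H_k = (kernel of ∂_k) / (image of ∂_{k+1}):

  H_0: rank C_0 − rank ∂_1 = 5 − 4 = 1, and the invariant factors of ∂_1 are all 1, so H_0 = Z.
  H_1: rank ker ∂_1 − rank ∂_2 = (9 − 4) − 5 = 0, and the invariant factors of ∂_2 are all 1, so H_1 = 0.
  H_2: rank ker ∂_2 − rank ∂_3 = (6 − 5) − 0 = 1, and there is no ∂_3, so H_2 = Z.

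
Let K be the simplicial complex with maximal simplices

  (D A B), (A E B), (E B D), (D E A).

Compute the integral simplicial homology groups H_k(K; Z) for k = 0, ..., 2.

Fix the vertex order A < B < D < E and write every simplex with vertices in increasing order. Then dim K = 2 and the simplices of K are:

  0-simplices (4): A, B, D, E
  1-simplices (6): AB, AD, AE, BD, BE, DE
  2-simplices (4): ABD, ABE, ADE, BDE

so the chain groups are C_0 ≅ Z^4, C_1 ≅ Z^6, C_2 ≅ Z^4.

The boundary map ∂_1: C_1 → C_0 sends each edge [p,q] (with p < q) to q − p. For instance
  ∂DE = E − D.
This gives a 4×6 integer matrix of rank 3; reducing to Smith normal form yields diagonal entries (1,1,1).

The boundary map ∂_2: C_2 → C_1 acts by ∂[p,q,r] = [q,r] − [p,r] + [p,q]. For instance
  ∂ADE = DE − AE + AD,
  ∂BDE = DE − BE + BD.
This gives a 6×4 integer matrix of rank 3; reducing to Smith normal form yields diagonal entries (1,1,1).

Reading off H_k = ker ∂_k / im ∂_{k+1}:

  H_0: rank C_0 − rank ∂_1 = 4 − 3 = 1, and the invariant factors of ∂_1 are all 1, so H_0 = Z.
  H_1: rank ker ∂_1 − rank ∂_2 = (6 − 3) − 3 = 0, and the invariant factors of ∂_2 are all 1, so H_1 = 0.
  H_2: rank ker ∂_2 − rank ∂_3 = (4 − 3) − 0 = 1, and there is no ∂_3, so H_2 = Z.

(K is a triangulation of the 2-sphere S^2.)

H_0 ≅ Z,  H_1 = 0,  H_2 ≅ Z.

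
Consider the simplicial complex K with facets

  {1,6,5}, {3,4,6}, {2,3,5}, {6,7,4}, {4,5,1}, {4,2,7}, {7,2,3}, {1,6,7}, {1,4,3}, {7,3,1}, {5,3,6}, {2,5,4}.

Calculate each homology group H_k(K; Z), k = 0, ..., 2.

H_0 = Z,  H_1 = Z_2,  H_2 = 0.

K has 7 vertices, 18 edges, 12 triangles.
rank ∂_0 = 0, rank ∂_1 = 6 ⇒ b_0 = 7 − 0 − 6 = 1; all invariant factors of ∂_1 are 1 so no torsion. So H_0 = Z.
rank ∂_1 = 6, rank ∂_2 = 12 ⇒ b_1 = 18 − 6 − 12 = 0; ∂_2 has invariant factor(s) [2] giving torsion. So H_1 = Z_2.
rank ∂_2 = 12, rank ∂_3 = 0 ⇒ b_2 = 12 − 12 − 0 = 0. So H_2 = 0.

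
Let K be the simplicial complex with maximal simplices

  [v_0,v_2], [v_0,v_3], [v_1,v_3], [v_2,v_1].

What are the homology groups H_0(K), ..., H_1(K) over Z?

H_0 = Z,  H_1 = Z.

Order the vertices as v_0 < v_1 < v_2 < v_3. Listing each simplex with vertices in this order, K has dimension 1 with simplices:

  0-simplices (4): [v_0], [v_1], [v_2], [v_3]
  1-simplices (4): [v_0,v_2], [v_0,v_3], [v_1,v_2], [v_1,v_3]

Hence C_0 ≅ Z^4, C_1 ≅ Z^4.

The boundary map ∂_1: C_1 → C_0 sends each edge [p,q] (with p < q) to q − p. For instance
  ∂[v_1,v_3] = [v_3] − [v_1].
The 4×4 boundary matrix has rank 3 and Smith normal form diag(1,1,1).

Computing H_k = (kernel of ∂_k) / (image of ∂_{k+1}):

  H_0: rank C_0 − rank ∂_1 = 4 − 3 = 1, and the invariant factors of ∂_1 are all 1, so H_0 ≅ Z.
  H_1: rank ker ∂_1 − rank ∂_2 = (4 − 3) − 0 = 1, and there is no ∂_2, so H_1 ≅ Z.

As a check, the Euler characteristic is 4 − 4 = 0, which agrees with 1 − 1 = 0.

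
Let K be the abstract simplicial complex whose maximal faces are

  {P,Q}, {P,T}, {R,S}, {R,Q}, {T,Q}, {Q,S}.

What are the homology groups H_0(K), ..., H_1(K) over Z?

H_0 ≅ Z,  H_1 ≅ Z^2.

Take the total order P < Q < R < S < T on the vertex set. Then K (dimension 1) consists of the simplices:

  0-simplices (5): P, Q, R, S, T
  1-simplices (6): PQ, PT, QR, QS, QT, RS

so the chain groups are C_0 ≅ Z^5, C_1 ≅ Z^6.

The boundary map ∂_1: C_1 → C_0 maps an edge to its endpoints' difference, ∂[p,q] = q − p.
This gives a 5×6 integer matrix of rank 4; reducing to Smith normal form yields diagonal entries (1,1,1,1).

Reading off H_k = ker ∂_k / im ∂_{k+1}:

  H_0: rank C_0 − rank ∂_1 = 5 − 4 = 1, and the invariant factors of ∂_1 are all 1, so H_0 = Z.
  H_1: rank ker ∂_1 − rank ∂_2 = (6 − 4) − 0 = 2, and there is no ∂_2, so H_1 = Z^2.

As a check, the Euler characteristic is 5 − 6 = -1, which agrees with 1 − 2 = -1.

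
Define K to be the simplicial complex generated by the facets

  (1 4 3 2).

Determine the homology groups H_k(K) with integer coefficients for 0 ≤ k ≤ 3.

H_0 = Z,  H_1 = 0,  H_2 = 0,  H_3 = 0.

Fix the vertex order 1 < 2 < 3 < 4 and write every simplex with vertices in increasing order. Then dim K = 3 and the simplices of K are:

  0-simplices (4): [1], [2], [3], [4]
  1-simplices (6): [1,2], [1,3], [1,4], [2,3], [2,4], [3,4]
  2-simplices (4): [1,2,3], [1,2,4], [1,3,4], [2,3,4]
  3-simplices (1): [1,2,3,4]

Hence C_0 ≅ Z^4, C_1 ≅ Z^6, C_2 ≅ Z^4, C_3 ≅ Z^1.

The boundary map ∂_1: C_1 → C_0 sends each edge [p,q] (with p < q) to q − p. For instance
  ∂[1,4] = [4] − [1].
The resulting 4×6 matrix has rank 3, and its Smith normal form has invariant factors (1,1,1).

The boundary map ∂_2: C_2 → C_1 sends each 2-simplex [p,q,r] to [q,r] − [p,r] + [p,q]. For instance
  ∂[1,3,4] = [3,4] − [1,4] + [1,3],
  ∂[1,2,3] = [2,3] − [1,3] + [1,2].
As a 6×4 matrix over Z this has rank 3, with invariant factors (1,1,1).

∂_3: C_3 → C_2 sends each 3-simplex σ to the alternating sum Σ_i (−1)^i (σ with its i-th vertex removed). For instance
  ∂[1,2,3,4] = [2,3,4] − [1,3,4] + [1,2,4] − [1,2,3].
The 4×1 boundary matrix has rank 1 and Smith normal form diag(1).

Now H_k = ker ∂_k / im ∂_{k+1}, so:

  H_0: rank C_0 − rank ∂_1 = 4 − 3 = 1, and the invariant factors of ∂_1 are all 1, so H_0 = Z.
  H_1: rank ker ∂_1 − rank ∂_2 = (6 − 3) − 3 = 0, and the invariant factors of ∂_2 are all 1, so H_1 = 0.
  H_2: rank ker ∂_2 − rank ∂_3 = (4 − 3) − 1 = 0, and the invariant factors of ∂_3 are all 1, so H_2 = 0.
  H_3: rank ker ∂_3 − rank ∂_4 = (1 − 1) − 0 = 0, and there is no ∂_4, so H_3 = 0.

(K is a triangulation of the 3-simplex.)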